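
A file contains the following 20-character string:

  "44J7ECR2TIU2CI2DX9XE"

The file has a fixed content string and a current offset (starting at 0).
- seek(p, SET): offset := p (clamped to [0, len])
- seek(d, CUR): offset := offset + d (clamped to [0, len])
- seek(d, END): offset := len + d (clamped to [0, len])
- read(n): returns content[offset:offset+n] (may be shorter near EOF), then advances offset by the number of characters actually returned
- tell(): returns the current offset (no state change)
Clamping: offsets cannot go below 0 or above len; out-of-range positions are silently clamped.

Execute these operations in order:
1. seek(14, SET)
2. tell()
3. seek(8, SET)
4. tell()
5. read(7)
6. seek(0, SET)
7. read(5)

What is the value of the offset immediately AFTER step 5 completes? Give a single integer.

After 1 (seek(14, SET)): offset=14
After 2 (tell()): offset=14
After 3 (seek(8, SET)): offset=8
After 4 (tell()): offset=8
After 5 (read(7)): returned 'TIU2CI2', offset=15

Answer: 15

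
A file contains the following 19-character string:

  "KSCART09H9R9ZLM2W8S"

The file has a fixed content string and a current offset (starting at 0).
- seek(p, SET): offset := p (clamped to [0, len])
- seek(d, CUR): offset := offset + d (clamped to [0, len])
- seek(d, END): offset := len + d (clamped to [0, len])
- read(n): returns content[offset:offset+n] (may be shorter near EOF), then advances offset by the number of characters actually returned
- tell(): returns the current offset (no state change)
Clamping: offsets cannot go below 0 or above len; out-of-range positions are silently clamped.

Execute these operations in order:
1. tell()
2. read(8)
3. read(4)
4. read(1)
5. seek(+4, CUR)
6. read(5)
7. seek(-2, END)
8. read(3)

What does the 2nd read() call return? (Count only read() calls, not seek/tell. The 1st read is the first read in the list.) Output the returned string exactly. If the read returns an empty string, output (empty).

After 1 (tell()): offset=0
After 2 (read(8)): returned 'KSCART09', offset=8
After 3 (read(4)): returned 'H9R9', offset=12
After 4 (read(1)): returned 'Z', offset=13
After 5 (seek(+4, CUR)): offset=17
After 6 (read(5)): returned '8S', offset=19
After 7 (seek(-2, END)): offset=17
After 8 (read(3)): returned '8S', offset=19

Answer: H9R9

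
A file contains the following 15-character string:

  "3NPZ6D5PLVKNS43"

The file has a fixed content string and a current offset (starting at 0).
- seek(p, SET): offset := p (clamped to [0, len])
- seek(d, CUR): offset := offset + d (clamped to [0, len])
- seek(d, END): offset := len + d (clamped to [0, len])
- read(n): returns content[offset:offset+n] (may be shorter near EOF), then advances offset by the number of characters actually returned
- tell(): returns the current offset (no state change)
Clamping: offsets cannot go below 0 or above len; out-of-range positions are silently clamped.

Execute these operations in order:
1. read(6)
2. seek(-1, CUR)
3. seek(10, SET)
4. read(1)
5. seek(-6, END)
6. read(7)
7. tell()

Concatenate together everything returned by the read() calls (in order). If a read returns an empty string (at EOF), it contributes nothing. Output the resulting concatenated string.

Answer: 3NPZ6DKVKNS43

Derivation:
After 1 (read(6)): returned '3NPZ6D', offset=6
After 2 (seek(-1, CUR)): offset=5
After 3 (seek(10, SET)): offset=10
After 4 (read(1)): returned 'K', offset=11
After 5 (seek(-6, END)): offset=9
After 6 (read(7)): returned 'VKNS43', offset=15
After 7 (tell()): offset=15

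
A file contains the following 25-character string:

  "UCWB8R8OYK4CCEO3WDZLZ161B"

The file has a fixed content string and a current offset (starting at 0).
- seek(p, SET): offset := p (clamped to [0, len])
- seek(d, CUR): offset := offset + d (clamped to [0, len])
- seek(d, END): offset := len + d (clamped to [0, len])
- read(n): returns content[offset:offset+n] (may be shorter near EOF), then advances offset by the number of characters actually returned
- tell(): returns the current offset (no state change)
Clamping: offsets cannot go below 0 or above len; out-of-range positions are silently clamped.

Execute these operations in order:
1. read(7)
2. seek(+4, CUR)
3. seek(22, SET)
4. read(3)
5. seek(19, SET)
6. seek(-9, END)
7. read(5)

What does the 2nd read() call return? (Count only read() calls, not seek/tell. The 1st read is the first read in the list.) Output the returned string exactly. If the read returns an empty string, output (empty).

After 1 (read(7)): returned 'UCWB8R8', offset=7
After 2 (seek(+4, CUR)): offset=11
After 3 (seek(22, SET)): offset=22
After 4 (read(3)): returned '61B', offset=25
After 5 (seek(19, SET)): offset=19
After 6 (seek(-9, END)): offset=16
After 7 (read(5)): returned 'WDZLZ', offset=21

Answer: 61B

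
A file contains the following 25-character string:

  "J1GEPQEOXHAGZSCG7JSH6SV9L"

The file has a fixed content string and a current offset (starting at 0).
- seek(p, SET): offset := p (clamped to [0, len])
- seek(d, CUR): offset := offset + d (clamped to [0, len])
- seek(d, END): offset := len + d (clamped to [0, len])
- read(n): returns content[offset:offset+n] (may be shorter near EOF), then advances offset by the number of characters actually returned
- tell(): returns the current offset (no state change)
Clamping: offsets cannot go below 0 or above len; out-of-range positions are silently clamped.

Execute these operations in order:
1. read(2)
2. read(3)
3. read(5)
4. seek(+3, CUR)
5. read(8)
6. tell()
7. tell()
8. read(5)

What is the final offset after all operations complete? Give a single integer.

Answer: 25

Derivation:
After 1 (read(2)): returned 'J1', offset=2
After 2 (read(3)): returned 'GEP', offset=5
After 3 (read(5)): returned 'QEOXH', offset=10
After 4 (seek(+3, CUR)): offset=13
After 5 (read(8)): returned 'SCG7JSH6', offset=21
After 6 (tell()): offset=21
After 7 (tell()): offset=21
After 8 (read(5)): returned 'SV9L', offset=25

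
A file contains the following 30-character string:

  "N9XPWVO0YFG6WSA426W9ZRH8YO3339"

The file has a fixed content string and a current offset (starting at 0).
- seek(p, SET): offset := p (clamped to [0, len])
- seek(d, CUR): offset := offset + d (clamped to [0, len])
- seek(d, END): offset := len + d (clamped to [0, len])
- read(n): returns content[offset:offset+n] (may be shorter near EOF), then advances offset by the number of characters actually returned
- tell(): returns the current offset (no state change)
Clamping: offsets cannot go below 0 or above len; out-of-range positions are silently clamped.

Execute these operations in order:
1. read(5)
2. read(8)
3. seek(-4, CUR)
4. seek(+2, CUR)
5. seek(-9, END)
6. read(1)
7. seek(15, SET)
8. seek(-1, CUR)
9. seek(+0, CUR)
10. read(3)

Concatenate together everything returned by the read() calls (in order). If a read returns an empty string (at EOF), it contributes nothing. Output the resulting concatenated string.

Answer: N9XPWVO0YFG6WRA42

Derivation:
After 1 (read(5)): returned 'N9XPW', offset=5
After 2 (read(8)): returned 'VO0YFG6W', offset=13
After 3 (seek(-4, CUR)): offset=9
After 4 (seek(+2, CUR)): offset=11
After 5 (seek(-9, END)): offset=21
After 6 (read(1)): returned 'R', offset=22
After 7 (seek(15, SET)): offset=15
After 8 (seek(-1, CUR)): offset=14
After 9 (seek(+0, CUR)): offset=14
After 10 (read(3)): returned 'A42', offset=17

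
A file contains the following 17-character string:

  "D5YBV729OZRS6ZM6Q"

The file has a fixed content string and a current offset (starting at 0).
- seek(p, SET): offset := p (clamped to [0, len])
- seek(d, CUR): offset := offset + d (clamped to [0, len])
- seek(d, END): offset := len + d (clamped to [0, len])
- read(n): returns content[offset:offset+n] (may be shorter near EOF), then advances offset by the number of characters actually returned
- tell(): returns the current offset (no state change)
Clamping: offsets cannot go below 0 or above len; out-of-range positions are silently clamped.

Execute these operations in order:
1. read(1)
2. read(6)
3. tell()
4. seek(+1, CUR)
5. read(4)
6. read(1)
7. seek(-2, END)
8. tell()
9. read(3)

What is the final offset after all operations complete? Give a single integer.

After 1 (read(1)): returned 'D', offset=1
After 2 (read(6)): returned '5YBV72', offset=7
After 3 (tell()): offset=7
After 4 (seek(+1, CUR)): offset=8
After 5 (read(4)): returned 'OZRS', offset=12
After 6 (read(1)): returned '6', offset=13
After 7 (seek(-2, END)): offset=15
After 8 (tell()): offset=15
After 9 (read(3)): returned '6Q', offset=17

Answer: 17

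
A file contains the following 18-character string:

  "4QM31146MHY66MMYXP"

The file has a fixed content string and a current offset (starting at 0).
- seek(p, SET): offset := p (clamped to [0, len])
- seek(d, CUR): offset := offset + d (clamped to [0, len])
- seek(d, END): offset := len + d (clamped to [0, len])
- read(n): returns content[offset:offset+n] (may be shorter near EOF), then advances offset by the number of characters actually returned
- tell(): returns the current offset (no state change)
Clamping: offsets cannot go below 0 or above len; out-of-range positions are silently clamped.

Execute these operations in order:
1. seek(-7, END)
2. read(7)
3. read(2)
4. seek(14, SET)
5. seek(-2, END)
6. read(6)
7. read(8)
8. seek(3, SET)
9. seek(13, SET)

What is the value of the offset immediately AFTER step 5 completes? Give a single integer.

Answer: 16

Derivation:
After 1 (seek(-7, END)): offset=11
After 2 (read(7)): returned '66MMYXP', offset=18
After 3 (read(2)): returned '', offset=18
After 4 (seek(14, SET)): offset=14
After 5 (seek(-2, END)): offset=16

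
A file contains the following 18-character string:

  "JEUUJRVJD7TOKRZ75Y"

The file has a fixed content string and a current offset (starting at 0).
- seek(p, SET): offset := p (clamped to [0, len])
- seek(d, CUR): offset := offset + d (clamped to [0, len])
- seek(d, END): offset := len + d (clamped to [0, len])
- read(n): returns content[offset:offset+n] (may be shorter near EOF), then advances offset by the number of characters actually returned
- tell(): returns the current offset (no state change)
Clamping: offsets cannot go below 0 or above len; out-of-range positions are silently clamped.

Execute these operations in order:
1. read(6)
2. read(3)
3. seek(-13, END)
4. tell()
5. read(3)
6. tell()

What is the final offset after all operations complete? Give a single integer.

Answer: 8

Derivation:
After 1 (read(6)): returned 'JEUUJR', offset=6
After 2 (read(3)): returned 'VJD', offset=9
After 3 (seek(-13, END)): offset=5
After 4 (tell()): offset=5
After 5 (read(3)): returned 'RVJ', offset=8
After 6 (tell()): offset=8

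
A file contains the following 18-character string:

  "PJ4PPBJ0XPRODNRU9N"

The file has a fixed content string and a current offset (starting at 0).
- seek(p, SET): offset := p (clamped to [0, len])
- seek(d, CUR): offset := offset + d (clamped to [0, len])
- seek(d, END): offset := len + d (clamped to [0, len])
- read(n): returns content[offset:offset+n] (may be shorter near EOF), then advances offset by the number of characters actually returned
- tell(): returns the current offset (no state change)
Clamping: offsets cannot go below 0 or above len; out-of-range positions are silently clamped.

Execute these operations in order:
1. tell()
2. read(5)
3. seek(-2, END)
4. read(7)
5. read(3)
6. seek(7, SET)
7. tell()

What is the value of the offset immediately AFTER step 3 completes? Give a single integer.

After 1 (tell()): offset=0
After 2 (read(5)): returned 'PJ4PP', offset=5
After 3 (seek(-2, END)): offset=16

Answer: 16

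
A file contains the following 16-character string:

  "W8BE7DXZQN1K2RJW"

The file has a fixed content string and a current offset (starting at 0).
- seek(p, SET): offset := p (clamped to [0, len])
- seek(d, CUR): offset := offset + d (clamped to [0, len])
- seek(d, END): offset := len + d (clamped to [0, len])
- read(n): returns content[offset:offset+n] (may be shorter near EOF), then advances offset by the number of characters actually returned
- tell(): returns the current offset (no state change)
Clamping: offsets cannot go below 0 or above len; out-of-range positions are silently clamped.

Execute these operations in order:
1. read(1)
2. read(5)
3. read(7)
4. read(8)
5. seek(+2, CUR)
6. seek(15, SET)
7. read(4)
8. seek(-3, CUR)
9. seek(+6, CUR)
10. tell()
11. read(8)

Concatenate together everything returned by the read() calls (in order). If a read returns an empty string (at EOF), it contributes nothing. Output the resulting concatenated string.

Answer: W8BE7DXZQN1K2RJWW

Derivation:
After 1 (read(1)): returned 'W', offset=1
After 2 (read(5)): returned '8BE7D', offset=6
After 3 (read(7)): returned 'XZQN1K2', offset=13
After 4 (read(8)): returned 'RJW', offset=16
After 5 (seek(+2, CUR)): offset=16
After 6 (seek(15, SET)): offset=15
After 7 (read(4)): returned 'W', offset=16
After 8 (seek(-3, CUR)): offset=13
After 9 (seek(+6, CUR)): offset=16
After 10 (tell()): offset=16
After 11 (read(8)): returned '', offset=16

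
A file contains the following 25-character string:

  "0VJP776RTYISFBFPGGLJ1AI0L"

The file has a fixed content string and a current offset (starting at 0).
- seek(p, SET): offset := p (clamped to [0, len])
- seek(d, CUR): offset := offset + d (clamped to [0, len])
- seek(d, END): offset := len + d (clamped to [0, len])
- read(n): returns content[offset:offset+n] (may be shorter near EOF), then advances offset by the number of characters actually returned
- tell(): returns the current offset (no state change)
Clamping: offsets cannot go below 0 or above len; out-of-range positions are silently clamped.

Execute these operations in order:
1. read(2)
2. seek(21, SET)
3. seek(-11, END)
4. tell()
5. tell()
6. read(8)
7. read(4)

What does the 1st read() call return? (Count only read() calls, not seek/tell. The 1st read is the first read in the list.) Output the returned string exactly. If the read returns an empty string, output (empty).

Answer: 0V

Derivation:
After 1 (read(2)): returned '0V', offset=2
After 2 (seek(21, SET)): offset=21
After 3 (seek(-11, END)): offset=14
After 4 (tell()): offset=14
After 5 (tell()): offset=14
After 6 (read(8)): returned 'FPGGLJ1A', offset=22
After 7 (read(4)): returned 'I0L', offset=25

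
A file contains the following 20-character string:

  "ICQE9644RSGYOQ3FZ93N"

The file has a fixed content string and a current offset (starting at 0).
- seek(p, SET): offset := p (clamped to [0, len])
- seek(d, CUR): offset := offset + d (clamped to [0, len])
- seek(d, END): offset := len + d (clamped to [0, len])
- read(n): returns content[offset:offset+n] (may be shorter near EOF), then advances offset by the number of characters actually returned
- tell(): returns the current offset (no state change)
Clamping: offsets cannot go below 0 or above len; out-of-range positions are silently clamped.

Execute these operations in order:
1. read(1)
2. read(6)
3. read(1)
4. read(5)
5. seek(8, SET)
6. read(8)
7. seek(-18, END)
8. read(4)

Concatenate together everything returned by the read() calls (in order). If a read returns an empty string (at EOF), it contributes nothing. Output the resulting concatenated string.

Answer: ICQE9644RSGYORSGYOQ3FQE96

Derivation:
After 1 (read(1)): returned 'I', offset=1
After 2 (read(6)): returned 'CQE964', offset=7
After 3 (read(1)): returned '4', offset=8
After 4 (read(5)): returned 'RSGYO', offset=13
After 5 (seek(8, SET)): offset=8
After 6 (read(8)): returned 'RSGYOQ3F', offset=16
After 7 (seek(-18, END)): offset=2
After 8 (read(4)): returned 'QE96', offset=6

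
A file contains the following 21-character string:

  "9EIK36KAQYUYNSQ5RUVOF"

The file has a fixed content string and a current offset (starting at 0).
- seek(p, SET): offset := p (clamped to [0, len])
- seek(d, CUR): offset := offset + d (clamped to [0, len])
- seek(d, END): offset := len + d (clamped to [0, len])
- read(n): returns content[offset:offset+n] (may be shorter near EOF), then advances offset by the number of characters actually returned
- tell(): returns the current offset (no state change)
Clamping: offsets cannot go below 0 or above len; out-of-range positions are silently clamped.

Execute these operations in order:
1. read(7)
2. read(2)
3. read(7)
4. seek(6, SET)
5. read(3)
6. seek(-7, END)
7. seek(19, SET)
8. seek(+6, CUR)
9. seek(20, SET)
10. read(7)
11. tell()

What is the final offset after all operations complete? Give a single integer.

Answer: 21

Derivation:
After 1 (read(7)): returned '9EIK36K', offset=7
After 2 (read(2)): returned 'AQ', offset=9
After 3 (read(7)): returned 'YUYNSQ5', offset=16
After 4 (seek(6, SET)): offset=6
After 5 (read(3)): returned 'KAQ', offset=9
After 6 (seek(-7, END)): offset=14
After 7 (seek(19, SET)): offset=19
After 8 (seek(+6, CUR)): offset=21
After 9 (seek(20, SET)): offset=20
After 10 (read(7)): returned 'F', offset=21
After 11 (tell()): offset=21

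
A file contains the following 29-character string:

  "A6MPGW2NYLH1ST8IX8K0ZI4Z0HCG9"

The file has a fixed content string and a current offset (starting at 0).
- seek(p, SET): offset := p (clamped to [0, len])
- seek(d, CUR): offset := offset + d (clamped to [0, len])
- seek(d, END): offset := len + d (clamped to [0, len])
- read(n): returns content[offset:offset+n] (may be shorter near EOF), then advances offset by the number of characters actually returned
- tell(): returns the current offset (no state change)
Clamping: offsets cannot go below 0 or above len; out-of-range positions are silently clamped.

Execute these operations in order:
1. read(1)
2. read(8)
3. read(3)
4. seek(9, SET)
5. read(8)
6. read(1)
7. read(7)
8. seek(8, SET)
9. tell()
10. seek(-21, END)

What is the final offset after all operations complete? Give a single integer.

Answer: 8

Derivation:
After 1 (read(1)): returned 'A', offset=1
After 2 (read(8)): returned '6MPGW2NY', offset=9
After 3 (read(3)): returned 'LH1', offset=12
After 4 (seek(9, SET)): offset=9
After 5 (read(8)): returned 'LH1ST8IX', offset=17
After 6 (read(1)): returned '8', offset=18
After 7 (read(7)): returned 'K0ZI4Z0', offset=25
After 8 (seek(8, SET)): offset=8
After 9 (tell()): offset=8
After 10 (seek(-21, END)): offset=8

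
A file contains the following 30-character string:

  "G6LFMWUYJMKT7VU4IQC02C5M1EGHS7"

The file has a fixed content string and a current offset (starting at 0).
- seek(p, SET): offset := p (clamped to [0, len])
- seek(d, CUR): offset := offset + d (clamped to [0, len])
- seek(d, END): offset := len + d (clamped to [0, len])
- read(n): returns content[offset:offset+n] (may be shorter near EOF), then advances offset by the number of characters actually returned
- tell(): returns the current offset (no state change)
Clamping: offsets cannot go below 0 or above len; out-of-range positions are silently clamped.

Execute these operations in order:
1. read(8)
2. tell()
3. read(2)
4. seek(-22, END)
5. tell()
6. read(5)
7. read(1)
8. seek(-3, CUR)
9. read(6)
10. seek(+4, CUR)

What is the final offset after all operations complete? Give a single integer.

After 1 (read(8)): returned 'G6LFMWUY', offset=8
After 2 (tell()): offset=8
After 3 (read(2)): returned 'JM', offset=10
After 4 (seek(-22, END)): offset=8
After 5 (tell()): offset=8
After 6 (read(5)): returned 'JMKT7', offset=13
After 7 (read(1)): returned 'V', offset=14
After 8 (seek(-3, CUR)): offset=11
After 9 (read(6)): returned 'T7VU4I', offset=17
After 10 (seek(+4, CUR)): offset=21

Answer: 21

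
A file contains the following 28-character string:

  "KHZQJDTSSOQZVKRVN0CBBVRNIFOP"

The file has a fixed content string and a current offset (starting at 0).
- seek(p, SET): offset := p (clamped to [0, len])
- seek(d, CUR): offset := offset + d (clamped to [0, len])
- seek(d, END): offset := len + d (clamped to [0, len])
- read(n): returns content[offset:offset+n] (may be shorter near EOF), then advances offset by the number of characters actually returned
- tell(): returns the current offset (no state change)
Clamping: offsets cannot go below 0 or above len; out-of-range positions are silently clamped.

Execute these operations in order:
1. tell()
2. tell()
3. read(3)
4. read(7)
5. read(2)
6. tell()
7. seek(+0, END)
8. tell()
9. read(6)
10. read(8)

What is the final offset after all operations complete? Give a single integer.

Answer: 28

Derivation:
After 1 (tell()): offset=0
After 2 (tell()): offset=0
After 3 (read(3)): returned 'KHZ', offset=3
After 4 (read(7)): returned 'QJDTSSO', offset=10
After 5 (read(2)): returned 'QZ', offset=12
After 6 (tell()): offset=12
After 7 (seek(+0, END)): offset=28
After 8 (tell()): offset=28
After 9 (read(6)): returned '', offset=28
After 10 (read(8)): returned '', offset=28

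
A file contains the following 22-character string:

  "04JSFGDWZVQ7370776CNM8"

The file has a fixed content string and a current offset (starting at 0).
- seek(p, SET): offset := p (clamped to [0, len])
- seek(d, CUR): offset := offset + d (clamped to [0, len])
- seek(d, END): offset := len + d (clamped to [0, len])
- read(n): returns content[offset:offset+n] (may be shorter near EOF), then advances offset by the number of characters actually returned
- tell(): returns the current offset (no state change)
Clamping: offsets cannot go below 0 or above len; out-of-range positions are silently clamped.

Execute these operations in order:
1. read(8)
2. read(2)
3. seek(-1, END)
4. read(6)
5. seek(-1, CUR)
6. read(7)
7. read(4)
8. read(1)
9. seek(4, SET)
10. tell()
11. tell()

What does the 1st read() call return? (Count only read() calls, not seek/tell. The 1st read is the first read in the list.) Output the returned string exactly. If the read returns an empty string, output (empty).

After 1 (read(8)): returned '04JSFGDW', offset=8
After 2 (read(2)): returned 'ZV', offset=10
After 3 (seek(-1, END)): offset=21
After 4 (read(6)): returned '8', offset=22
After 5 (seek(-1, CUR)): offset=21
After 6 (read(7)): returned '8', offset=22
After 7 (read(4)): returned '', offset=22
After 8 (read(1)): returned '', offset=22
After 9 (seek(4, SET)): offset=4
After 10 (tell()): offset=4
After 11 (tell()): offset=4

Answer: 04JSFGDW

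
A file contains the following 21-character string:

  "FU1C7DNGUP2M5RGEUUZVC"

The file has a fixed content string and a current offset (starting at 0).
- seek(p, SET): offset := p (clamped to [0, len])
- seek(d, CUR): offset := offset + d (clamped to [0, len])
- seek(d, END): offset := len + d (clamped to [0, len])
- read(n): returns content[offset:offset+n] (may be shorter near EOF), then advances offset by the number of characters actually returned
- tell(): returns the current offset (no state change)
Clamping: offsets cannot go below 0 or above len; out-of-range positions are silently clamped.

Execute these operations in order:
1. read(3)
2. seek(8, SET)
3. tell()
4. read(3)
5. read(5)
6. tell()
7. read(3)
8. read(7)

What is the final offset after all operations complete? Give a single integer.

Answer: 21

Derivation:
After 1 (read(3)): returned 'FU1', offset=3
After 2 (seek(8, SET)): offset=8
After 3 (tell()): offset=8
After 4 (read(3)): returned 'UP2', offset=11
After 5 (read(5)): returned 'M5RGE', offset=16
After 6 (tell()): offset=16
After 7 (read(3)): returned 'UUZ', offset=19
After 8 (read(7)): returned 'VC', offset=21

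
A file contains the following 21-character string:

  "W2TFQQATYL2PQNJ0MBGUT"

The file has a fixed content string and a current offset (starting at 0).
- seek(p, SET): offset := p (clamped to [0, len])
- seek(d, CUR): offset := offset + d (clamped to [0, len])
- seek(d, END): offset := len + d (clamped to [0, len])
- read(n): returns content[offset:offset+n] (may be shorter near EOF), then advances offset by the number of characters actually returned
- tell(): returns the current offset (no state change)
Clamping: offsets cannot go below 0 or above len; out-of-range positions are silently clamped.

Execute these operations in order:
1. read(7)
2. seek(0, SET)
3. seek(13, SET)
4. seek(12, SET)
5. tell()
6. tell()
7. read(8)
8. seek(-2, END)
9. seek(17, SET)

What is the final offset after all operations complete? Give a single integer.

Answer: 17

Derivation:
After 1 (read(7)): returned 'W2TFQQA', offset=7
After 2 (seek(0, SET)): offset=0
After 3 (seek(13, SET)): offset=13
After 4 (seek(12, SET)): offset=12
After 5 (tell()): offset=12
After 6 (tell()): offset=12
After 7 (read(8)): returned 'QNJ0MBGU', offset=20
After 8 (seek(-2, END)): offset=19
After 9 (seek(17, SET)): offset=17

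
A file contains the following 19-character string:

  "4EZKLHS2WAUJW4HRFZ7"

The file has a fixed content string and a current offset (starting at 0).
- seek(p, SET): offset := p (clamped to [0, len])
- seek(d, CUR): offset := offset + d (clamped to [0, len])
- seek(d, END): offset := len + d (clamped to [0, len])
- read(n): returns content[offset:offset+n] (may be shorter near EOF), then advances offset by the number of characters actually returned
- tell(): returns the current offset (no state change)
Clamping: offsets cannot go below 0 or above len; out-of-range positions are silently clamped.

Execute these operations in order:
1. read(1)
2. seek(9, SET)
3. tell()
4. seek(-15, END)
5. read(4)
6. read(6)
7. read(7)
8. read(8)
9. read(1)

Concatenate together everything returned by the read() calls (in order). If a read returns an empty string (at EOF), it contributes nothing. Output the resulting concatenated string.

After 1 (read(1)): returned '4', offset=1
After 2 (seek(9, SET)): offset=9
After 3 (tell()): offset=9
After 4 (seek(-15, END)): offset=4
After 5 (read(4)): returned 'LHS2', offset=8
After 6 (read(6)): returned 'WAUJW4', offset=14
After 7 (read(7)): returned 'HRFZ7', offset=19
After 8 (read(8)): returned '', offset=19
After 9 (read(1)): returned '', offset=19

Answer: 4LHS2WAUJW4HRFZ7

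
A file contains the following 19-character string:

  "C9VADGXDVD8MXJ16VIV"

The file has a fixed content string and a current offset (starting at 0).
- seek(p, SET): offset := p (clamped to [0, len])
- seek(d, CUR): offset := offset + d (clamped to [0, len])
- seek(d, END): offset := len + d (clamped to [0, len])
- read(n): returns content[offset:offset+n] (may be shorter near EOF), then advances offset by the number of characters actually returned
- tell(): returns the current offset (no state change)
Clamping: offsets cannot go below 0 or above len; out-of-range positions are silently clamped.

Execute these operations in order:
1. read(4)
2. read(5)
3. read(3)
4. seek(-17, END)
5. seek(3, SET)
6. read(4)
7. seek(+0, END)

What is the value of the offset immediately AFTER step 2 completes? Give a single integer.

After 1 (read(4)): returned 'C9VA', offset=4
After 2 (read(5)): returned 'DGXDV', offset=9

Answer: 9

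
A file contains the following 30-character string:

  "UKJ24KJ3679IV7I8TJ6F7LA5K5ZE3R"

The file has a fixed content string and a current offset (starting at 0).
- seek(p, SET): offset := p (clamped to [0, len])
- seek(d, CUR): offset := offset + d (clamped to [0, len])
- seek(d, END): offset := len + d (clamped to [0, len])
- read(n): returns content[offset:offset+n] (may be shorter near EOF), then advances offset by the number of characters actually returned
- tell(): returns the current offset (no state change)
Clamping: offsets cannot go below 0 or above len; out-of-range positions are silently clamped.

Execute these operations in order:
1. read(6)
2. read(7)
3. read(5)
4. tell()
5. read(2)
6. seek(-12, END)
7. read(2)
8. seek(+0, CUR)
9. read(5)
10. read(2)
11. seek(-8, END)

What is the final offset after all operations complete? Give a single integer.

Answer: 22

Derivation:
After 1 (read(6)): returned 'UKJ24K', offset=6
After 2 (read(7)): returned 'J3679IV', offset=13
After 3 (read(5)): returned '7I8TJ', offset=18
After 4 (tell()): offset=18
After 5 (read(2)): returned '6F', offset=20
After 6 (seek(-12, END)): offset=18
After 7 (read(2)): returned '6F', offset=20
After 8 (seek(+0, CUR)): offset=20
After 9 (read(5)): returned '7LA5K', offset=25
After 10 (read(2)): returned '5Z', offset=27
After 11 (seek(-8, END)): offset=22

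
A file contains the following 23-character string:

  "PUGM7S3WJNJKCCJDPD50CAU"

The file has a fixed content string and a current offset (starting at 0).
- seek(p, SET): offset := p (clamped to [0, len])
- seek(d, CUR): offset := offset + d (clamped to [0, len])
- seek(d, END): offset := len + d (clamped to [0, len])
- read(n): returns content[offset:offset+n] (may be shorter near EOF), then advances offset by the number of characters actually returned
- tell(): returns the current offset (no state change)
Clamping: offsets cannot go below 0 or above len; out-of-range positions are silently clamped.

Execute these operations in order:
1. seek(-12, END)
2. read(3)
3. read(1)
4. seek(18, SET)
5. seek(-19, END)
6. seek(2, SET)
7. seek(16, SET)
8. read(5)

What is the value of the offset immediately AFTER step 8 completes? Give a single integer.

After 1 (seek(-12, END)): offset=11
After 2 (read(3)): returned 'KCC', offset=14
After 3 (read(1)): returned 'J', offset=15
After 4 (seek(18, SET)): offset=18
After 5 (seek(-19, END)): offset=4
After 6 (seek(2, SET)): offset=2
After 7 (seek(16, SET)): offset=16
After 8 (read(5)): returned 'PD50C', offset=21

Answer: 21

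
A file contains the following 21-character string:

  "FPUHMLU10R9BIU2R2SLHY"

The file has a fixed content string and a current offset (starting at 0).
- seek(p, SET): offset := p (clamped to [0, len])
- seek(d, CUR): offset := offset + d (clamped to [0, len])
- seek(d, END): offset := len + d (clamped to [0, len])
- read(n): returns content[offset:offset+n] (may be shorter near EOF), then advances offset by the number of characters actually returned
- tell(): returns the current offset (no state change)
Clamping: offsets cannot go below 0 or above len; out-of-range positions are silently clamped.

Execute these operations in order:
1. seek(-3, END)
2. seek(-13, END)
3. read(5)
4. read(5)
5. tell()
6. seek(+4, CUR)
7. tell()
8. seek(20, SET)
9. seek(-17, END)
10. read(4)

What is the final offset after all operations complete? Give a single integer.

After 1 (seek(-3, END)): offset=18
After 2 (seek(-13, END)): offset=8
After 3 (read(5)): returned '0R9BI', offset=13
After 4 (read(5)): returned 'U2R2S', offset=18
After 5 (tell()): offset=18
After 6 (seek(+4, CUR)): offset=21
After 7 (tell()): offset=21
After 8 (seek(20, SET)): offset=20
After 9 (seek(-17, END)): offset=4
After 10 (read(4)): returned 'MLU1', offset=8

Answer: 8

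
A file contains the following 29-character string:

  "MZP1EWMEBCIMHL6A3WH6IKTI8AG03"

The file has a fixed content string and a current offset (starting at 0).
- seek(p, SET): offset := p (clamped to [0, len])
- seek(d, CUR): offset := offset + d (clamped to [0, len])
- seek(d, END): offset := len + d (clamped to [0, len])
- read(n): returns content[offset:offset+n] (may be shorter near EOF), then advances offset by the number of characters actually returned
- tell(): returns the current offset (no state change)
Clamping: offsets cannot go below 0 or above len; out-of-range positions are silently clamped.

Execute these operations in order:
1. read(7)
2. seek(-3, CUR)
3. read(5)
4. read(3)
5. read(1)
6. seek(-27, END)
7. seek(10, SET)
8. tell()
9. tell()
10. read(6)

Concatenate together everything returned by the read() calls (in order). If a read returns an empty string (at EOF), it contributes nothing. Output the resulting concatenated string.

Answer: MZP1EWMEWMEBCIMHIMHL6A

Derivation:
After 1 (read(7)): returned 'MZP1EWM', offset=7
After 2 (seek(-3, CUR)): offset=4
After 3 (read(5)): returned 'EWMEB', offset=9
After 4 (read(3)): returned 'CIM', offset=12
After 5 (read(1)): returned 'H', offset=13
After 6 (seek(-27, END)): offset=2
After 7 (seek(10, SET)): offset=10
After 8 (tell()): offset=10
After 9 (tell()): offset=10
After 10 (read(6)): returned 'IMHL6A', offset=16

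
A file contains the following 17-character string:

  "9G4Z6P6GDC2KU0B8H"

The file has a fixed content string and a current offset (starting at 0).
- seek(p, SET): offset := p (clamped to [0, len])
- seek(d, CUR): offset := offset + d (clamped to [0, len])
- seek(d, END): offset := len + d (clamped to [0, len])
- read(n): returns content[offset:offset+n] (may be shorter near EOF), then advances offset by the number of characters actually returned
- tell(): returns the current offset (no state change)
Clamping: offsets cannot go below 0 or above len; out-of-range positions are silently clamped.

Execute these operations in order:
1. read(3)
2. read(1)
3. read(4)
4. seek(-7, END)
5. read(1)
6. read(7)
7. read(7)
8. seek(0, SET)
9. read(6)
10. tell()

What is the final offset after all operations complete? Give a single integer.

Answer: 6

Derivation:
After 1 (read(3)): returned '9G4', offset=3
After 2 (read(1)): returned 'Z', offset=4
After 3 (read(4)): returned '6P6G', offset=8
After 4 (seek(-7, END)): offset=10
After 5 (read(1)): returned '2', offset=11
After 6 (read(7)): returned 'KU0B8H', offset=17
After 7 (read(7)): returned '', offset=17
After 8 (seek(0, SET)): offset=0
After 9 (read(6)): returned '9G4Z6P', offset=6
After 10 (tell()): offset=6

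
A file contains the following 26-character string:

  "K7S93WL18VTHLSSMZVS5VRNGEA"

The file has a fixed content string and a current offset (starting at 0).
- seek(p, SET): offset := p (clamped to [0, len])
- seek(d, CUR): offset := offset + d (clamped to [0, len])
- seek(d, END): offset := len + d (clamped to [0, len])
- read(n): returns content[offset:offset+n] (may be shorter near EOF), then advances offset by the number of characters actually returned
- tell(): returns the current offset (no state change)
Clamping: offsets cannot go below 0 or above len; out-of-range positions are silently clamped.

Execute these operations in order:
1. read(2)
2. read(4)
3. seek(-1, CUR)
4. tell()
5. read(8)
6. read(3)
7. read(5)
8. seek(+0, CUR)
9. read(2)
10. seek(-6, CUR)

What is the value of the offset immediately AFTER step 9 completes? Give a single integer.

Answer: 23

Derivation:
After 1 (read(2)): returned 'K7', offset=2
After 2 (read(4)): returned 'S93W', offset=6
After 3 (seek(-1, CUR)): offset=5
After 4 (tell()): offset=5
After 5 (read(8)): returned 'WL18VTHL', offset=13
After 6 (read(3)): returned 'SSM', offset=16
After 7 (read(5)): returned 'ZVS5V', offset=21
After 8 (seek(+0, CUR)): offset=21
After 9 (read(2)): returned 'RN', offset=23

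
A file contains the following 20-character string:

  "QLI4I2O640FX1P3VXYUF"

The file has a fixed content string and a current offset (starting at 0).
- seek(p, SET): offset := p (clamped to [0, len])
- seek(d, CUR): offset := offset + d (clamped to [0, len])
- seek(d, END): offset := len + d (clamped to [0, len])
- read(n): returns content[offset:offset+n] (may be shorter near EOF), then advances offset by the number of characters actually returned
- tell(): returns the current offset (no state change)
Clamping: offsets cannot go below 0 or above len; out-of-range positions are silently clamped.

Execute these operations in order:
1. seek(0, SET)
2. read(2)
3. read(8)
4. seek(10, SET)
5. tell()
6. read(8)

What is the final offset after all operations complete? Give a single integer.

After 1 (seek(0, SET)): offset=0
After 2 (read(2)): returned 'QL', offset=2
After 3 (read(8)): returned 'I4I2O640', offset=10
After 4 (seek(10, SET)): offset=10
After 5 (tell()): offset=10
After 6 (read(8)): returned 'FX1P3VXY', offset=18

Answer: 18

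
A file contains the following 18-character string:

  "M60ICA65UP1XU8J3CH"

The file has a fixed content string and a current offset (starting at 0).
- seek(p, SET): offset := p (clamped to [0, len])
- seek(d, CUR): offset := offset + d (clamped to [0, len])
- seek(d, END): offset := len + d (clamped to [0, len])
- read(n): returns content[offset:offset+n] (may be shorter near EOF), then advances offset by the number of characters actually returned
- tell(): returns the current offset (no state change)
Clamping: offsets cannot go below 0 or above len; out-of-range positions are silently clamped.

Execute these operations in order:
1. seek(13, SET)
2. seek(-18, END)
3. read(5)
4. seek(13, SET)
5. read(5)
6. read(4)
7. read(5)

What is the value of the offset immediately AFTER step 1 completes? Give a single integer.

After 1 (seek(13, SET)): offset=13

Answer: 13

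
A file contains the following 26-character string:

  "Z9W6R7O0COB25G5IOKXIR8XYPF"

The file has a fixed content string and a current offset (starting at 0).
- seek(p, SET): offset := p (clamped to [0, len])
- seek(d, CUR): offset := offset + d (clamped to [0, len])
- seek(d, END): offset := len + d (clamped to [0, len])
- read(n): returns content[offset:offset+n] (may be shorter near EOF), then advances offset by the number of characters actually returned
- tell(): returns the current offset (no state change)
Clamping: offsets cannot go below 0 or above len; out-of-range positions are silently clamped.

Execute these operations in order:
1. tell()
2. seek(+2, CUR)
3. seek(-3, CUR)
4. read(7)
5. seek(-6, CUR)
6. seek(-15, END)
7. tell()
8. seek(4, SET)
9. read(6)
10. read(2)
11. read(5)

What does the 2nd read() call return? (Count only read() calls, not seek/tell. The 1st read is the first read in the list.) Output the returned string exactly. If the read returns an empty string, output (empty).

Answer: R7O0CO

Derivation:
After 1 (tell()): offset=0
After 2 (seek(+2, CUR)): offset=2
After 3 (seek(-3, CUR)): offset=0
After 4 (read(7)): returned 'Z9W6R7O', offset=7
After 5 (seek(-6, CUR)): offset=1
After 6 (seek(-15, END)): offset=11
After 7 (tell()): offset=11
After 8 (seek(4, SET)): offset=4
After 9 (read(6)): returned 'R7O0CO', offset=10
After 10 (read(2)): returned 'B2', offset=12
After 11 (read(5)): returned '5G5IO', offset=17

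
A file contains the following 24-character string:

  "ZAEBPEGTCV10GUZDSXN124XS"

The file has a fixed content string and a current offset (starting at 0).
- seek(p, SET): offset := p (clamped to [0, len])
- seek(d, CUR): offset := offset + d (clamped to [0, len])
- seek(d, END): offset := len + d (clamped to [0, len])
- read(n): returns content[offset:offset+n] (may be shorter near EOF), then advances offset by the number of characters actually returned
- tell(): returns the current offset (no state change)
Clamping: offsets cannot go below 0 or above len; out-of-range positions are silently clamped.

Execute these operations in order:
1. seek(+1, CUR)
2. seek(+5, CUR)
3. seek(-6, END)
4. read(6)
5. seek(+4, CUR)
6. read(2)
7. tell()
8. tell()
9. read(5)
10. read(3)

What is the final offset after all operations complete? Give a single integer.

Answer: 24

Derivation:
After 1 (seek(+1, CUR)): offset=1
After 2 (seek(+5, CUR)): offset=6
After 3 (seek(-6, END)): offset=18
After 4 (read(6)): returned 'N124XS', offset=24
After 5 (seek(+4, CUR)): offset=24
After 6 (read(2)): returned '', offset=24
After 7 (tell()): offset=24
After 8 (tell()): offset=24
After 9 (read(5)): returned '', offset=24
After 10 (read(3)): returned '', offset=24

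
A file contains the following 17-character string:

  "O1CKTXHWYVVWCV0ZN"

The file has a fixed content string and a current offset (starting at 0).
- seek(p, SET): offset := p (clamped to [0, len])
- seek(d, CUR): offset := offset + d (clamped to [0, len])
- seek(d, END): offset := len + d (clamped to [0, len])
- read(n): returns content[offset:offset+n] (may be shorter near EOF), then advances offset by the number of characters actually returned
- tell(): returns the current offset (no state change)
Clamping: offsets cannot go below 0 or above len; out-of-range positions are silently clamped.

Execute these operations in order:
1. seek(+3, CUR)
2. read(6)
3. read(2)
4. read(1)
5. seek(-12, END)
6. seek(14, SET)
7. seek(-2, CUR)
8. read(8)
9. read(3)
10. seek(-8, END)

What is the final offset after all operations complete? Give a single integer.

After 1 (seek(+3, CUR)): offset=3
After 2 (read(6)): returned 'KTXHWY', offset=9
After 3 (read(2)): returned 'VV', offset=11
After 4 (read(1)): returned 'W', offset=12
After 5 (seek(-12, END)): offset=5
After 6 (seek(14, SET)): offset=14
After 7 (seek(-2, CUR)): offset=12
After 8 (read(8)): returned 'CV0ZN', offset=17
After 9 (read(3)): returned '', offset=17
After 10 (seek(-8, END)): offset=9

Answer: 9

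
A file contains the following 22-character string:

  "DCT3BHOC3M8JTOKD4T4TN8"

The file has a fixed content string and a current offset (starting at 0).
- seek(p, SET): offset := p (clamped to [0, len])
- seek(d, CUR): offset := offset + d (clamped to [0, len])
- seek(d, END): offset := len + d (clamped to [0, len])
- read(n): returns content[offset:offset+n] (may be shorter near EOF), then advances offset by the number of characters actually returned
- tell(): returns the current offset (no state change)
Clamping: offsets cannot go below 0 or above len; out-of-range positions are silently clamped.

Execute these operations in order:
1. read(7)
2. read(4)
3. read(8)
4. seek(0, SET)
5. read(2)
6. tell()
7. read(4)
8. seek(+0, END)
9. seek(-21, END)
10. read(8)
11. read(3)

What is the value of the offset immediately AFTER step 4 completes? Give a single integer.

Answer: 0

Derivation:
After 1 (read(7)): returned 'DCT3BHO', offset=7
After 2 (read(4)): returned 'C3M8', offset=11
After 3 (read(8)): returned 'JTOKD4T4', offset=19
After 4 (seek(0, SET)): offset=0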